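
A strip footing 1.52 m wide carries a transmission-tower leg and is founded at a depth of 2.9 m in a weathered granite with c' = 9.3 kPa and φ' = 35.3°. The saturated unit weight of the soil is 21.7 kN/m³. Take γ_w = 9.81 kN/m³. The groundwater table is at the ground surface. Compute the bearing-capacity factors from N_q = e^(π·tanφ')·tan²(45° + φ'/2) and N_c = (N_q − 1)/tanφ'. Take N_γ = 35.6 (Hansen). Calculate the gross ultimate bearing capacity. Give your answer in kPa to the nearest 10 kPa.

q_ult ≈ 1950 kPa

tan35.3° = 0.708, so N_q = e^(π×0.708)·tan²(62.65°) = 9.248 × 3.738 = 34.57.
N_c = (34.57 − 1)/tan35.3° = 47.41.
γ' = 21.7 − 9.81 = 11.89 kN/m³ (submerged throughout). q = 11.89 × 2.9 = 34.481 kPa; the same γ' applies in the ½γBN_γ term.
c·N_c = 9.3 × 47.406 = 440.88 kPa
q·N_q = 34.481 × 34.565 = 1191.8 kPa
0.5·γ·B·N_γ = 0.5 × 11.89 × 1.52 × 35.6 = 321.7 kPa
q_ult = 440.88 + 1191.8 + 321.7 = 1954.4 kPa.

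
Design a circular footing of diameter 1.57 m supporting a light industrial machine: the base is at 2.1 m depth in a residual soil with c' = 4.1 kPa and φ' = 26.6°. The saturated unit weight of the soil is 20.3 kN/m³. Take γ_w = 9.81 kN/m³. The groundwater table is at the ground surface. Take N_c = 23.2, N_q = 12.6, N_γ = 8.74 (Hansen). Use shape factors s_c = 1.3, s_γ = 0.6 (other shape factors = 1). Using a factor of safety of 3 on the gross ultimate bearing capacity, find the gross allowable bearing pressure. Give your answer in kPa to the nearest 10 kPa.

γ' = 20.3 − 9.81 = 10.49 kN/m³ (submerged throughout). q = 10.49 × 2.1 = 22.029 kPa; the same γ' applies in the ½γBN_γ term.
c·N_c·s_c = 4.1 × 23.2 × 1.3 = 123.66 kPa
q·N_q = 22.029 × 12.6 = 277.57 kPa
0.5·γ·B·N_γ·s_γ = 0.5 × 10.49 × 1.57 × 8.74 × 0.6 = 43.183 kPa
q_ult = 123.66 + 277.57 + 43.183 = 444.4 kPa.
q_all = 444.4 / 3 = 148.13 kPa.

q_all ≈ 150 kPa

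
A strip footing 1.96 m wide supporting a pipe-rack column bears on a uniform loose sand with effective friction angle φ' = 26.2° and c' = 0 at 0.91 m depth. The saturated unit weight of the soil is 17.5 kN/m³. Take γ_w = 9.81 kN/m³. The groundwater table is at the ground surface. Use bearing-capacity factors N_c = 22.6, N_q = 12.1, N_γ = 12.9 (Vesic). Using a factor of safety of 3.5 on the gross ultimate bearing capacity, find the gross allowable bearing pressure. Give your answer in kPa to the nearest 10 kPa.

q_all ≈ 50 kPa

Water table at ground surface, so effective unit weight γ' = 17.5 − 9.81 = 7.69 kN/m³ is used throughout; overburden q = 7.69 × 0.91 = 6.9979 kPa; the same γ' applies in the ½γBN_γ term.
Surcharge term q·N_q = 6.9979 × 12.1 = 84.675 kPa; self-weight term 0.5·γ·B·N_γ = 0.5 × 7.69 × 1.96 × 12.9 = 97.217 kPa.
q_ult = 84.675 + 97.217 = 181.89 kPa.
q_all = 181.89 / 3.5 = 51.969 kPa.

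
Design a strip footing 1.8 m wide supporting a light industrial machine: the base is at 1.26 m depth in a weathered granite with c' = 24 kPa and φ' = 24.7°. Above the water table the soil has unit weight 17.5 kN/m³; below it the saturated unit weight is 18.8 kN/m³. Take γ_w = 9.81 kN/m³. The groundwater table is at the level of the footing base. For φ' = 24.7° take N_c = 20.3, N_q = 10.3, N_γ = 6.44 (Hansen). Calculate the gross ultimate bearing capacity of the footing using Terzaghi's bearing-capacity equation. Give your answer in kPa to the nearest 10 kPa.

q_ult ≈ 770 kPa

Effective surcharge at the founding depth q = γ·D_f = 17.5 × 1.26 = 22.05 kPa.
The water table coincides with the base, so in the self-weight term γ → γ' = 8.99 kN/m³.
q_ult = c·N_c + q·N_q + 0.5·γ·B·N_γ
     = 24 × 20.3 + 22.05 × 10.3 + 0.5 × 8.99 × 1.8 × 6.44
     = 487.2 + 227.12 + 52.106 = 766.42 kPa.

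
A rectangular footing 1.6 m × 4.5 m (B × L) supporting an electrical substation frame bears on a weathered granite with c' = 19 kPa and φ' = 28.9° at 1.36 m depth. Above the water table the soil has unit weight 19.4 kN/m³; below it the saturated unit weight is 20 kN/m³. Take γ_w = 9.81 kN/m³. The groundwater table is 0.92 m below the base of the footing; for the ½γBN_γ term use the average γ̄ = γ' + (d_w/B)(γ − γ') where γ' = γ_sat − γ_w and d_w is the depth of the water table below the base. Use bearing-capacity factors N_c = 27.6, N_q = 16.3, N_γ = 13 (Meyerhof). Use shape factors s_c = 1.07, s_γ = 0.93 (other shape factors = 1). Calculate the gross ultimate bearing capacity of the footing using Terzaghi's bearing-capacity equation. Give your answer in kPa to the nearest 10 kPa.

q = γ·D_f = 19.4 × 1.36 = 26.384 kPa.
γ' = 10.19 kN/m³; averaging over the depth B below the base, γ̄ = γ' + (d_w/B)(γ − γ') = 15.486 kN/m³.
c·N_c·s_c = 19 × 27.6 × 1.07 = 561.11 kPa
q·N_q = 26.384 × 16.3 = 430.06 kPa
0.5·γ·B·N_γ·s_γ = 0.5 × 15.486 × 1.6 × 13 × 0.93 = 149.78 kPa
q_ult = 561.11 + 430.06 + 149.78 = 1140.9 kPa.

q_ult ≈ 1140 kPa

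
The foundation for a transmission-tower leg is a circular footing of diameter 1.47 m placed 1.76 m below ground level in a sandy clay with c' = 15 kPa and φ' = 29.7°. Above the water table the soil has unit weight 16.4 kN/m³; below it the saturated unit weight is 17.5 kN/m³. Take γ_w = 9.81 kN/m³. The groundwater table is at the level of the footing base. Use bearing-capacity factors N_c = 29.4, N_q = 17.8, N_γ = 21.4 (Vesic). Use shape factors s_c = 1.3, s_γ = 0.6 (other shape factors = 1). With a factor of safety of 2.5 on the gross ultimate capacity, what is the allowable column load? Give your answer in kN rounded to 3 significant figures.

Effective surcharge at the founding depth q = γ·D_f = 16.4 × 1.76 = 28.864 kPa.
The water table coincides with the base, so in the self-weight term γ → γ' = 7.69 kN/m³.
q_ult = c·N_c·s_c + q·N_q + 0.5·γ·B·N_γ·s_γ
     = 15 × 29.4 × 1.3 + 28.864 × 17.8 + 0.5 × 7.69 × 1.47 × 21.4 × 0.6
     = 573.3 + 513.78 + 72.574 = 1159.7 kPa.
Gross allowable pressure q_all = 1159.7 / 2.5 = 463.86 kPa.
Footing area = 1.6972 m², so allowable column load = 463.86 × 1.6972 = 787.27 kN.

P_all ≈ 787 kN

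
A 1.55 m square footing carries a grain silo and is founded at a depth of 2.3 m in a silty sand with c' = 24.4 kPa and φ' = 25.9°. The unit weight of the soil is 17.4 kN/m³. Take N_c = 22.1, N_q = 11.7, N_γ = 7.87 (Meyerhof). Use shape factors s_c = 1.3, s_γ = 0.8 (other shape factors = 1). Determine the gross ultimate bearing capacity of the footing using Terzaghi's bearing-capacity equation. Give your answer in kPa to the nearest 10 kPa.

Overburden at base level: q = 17.4 × 2.3 = 40.02 kPa.
Cohesion term c·N_c·s_c = 24.4 × 22.1 × 1.3 = 701.01 kPa; surcharge term q·N_q = 40.02 × 11.7 = 468.23 kPa; self-weight term 0.5·γ·B·N_γ·s_γ = 0.5 × 17.4 × 1.55 × 7.87 × 0.8 = 84.902 kPa.
q_ult = 701.01 + 468.23 + 84.902 = 1254.1 kPa.

q_ult ≈ 1250 kPa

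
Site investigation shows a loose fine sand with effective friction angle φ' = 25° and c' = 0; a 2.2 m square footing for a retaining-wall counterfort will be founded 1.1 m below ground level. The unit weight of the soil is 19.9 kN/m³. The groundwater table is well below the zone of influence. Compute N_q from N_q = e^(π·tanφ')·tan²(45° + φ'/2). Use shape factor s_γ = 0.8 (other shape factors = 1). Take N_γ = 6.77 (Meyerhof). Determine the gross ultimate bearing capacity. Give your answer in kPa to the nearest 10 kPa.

q_ult ≈ 350 kPa

tan25° = 0.4663, so N_q = e^(π×0.4663)·tan²(57.5°) = 4.327 × 2.464 = 10.66.
q = γ·D_f = 19.9 × 1.1 = 21.89 kPa.
q·N_q = 21.89 × 10.662 = 233.39 kPa
0.5·γ·B·N_γ·s_γ = 0.5 × 19.9 × 2.2 × 6.77 × 0.8 = 118.56 kPa
q_ult = 233.39 + 118.56 = 351.95 kPa.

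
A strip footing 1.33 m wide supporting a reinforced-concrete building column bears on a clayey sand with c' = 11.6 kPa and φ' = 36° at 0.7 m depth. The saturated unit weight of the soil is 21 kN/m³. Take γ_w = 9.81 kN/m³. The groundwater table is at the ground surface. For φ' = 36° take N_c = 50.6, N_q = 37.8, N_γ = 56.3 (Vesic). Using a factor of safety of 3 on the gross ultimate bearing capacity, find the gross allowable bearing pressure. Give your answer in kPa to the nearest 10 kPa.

Water table at ground surface, so effective unit weight γ' = 21 − 9.81 = 11.19 kN/m³ is used throughout; overburden q = 11.19 × 0.7 = 7.833 kPa; the same γ' applies in the ½γBN_γ term.
Cohesion term c·N_c = 11.6 × 50.6 = 586.96 kPa; surcharge term q·N_q = 7.833 × 37.8 = 296.09 kPa; self-weight term 0.5·γ·B·N_γ = 0.5 × 11.19 × 1.33 × 56.3 = 418.95 kPa.
q_ult = 586.96 + 296.09 + 418.95 = 1302 kPa.
q_all = 1302 / 3 = 434 kPa.

q_all ≈ 430 kPa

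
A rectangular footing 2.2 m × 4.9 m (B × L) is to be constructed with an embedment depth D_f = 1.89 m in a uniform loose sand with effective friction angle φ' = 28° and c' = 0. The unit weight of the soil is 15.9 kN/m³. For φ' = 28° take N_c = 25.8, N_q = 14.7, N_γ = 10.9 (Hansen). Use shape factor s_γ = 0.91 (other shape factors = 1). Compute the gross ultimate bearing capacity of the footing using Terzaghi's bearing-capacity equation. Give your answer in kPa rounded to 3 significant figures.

q_ult ≈ 615 kPa

Overburden at base level: q = 15.9 × 1.89 = 30.051 kPa.
Surcharge term q·N_q = 30.051 × 14.7 = 441.75 kPa; self-weight term 0.5·γ·B·N_γ·s_γ = 0.5 × 15.9 × 2.2 × 10.9 × 0.91 = 173.48 kPa.
q_ult = 441.75 + 173.48 = 615.23 kPa.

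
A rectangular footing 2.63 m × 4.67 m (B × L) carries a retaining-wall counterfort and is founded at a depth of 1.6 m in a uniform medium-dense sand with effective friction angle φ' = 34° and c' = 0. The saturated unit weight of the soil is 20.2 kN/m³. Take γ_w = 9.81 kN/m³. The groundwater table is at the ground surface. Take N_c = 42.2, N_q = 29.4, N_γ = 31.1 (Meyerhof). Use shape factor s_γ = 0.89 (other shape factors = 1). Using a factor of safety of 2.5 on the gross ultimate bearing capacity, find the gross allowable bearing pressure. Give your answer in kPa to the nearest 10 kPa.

γ' = 20.2 − 9.81 = 10.39 kN/m³ (submerged throughout). q = 10.39 × 1.6 = 16.624 kPa; the same γ' applies in the ½γBN_γ term.
q·N_q = 16.624 × 29.4 = 488.75 kPa
0.5·γ·B·N_γ·s_γ = 0.5 × 10.39 × 2.63 × 31.1 × 0.89 = 378.17 kPa
q_ult = 488.75 + 378.17 = 866.92 kPa.
q_all = 866.92 / 2.5 = 346.77 kPa.

q_all ≈ 350 kPa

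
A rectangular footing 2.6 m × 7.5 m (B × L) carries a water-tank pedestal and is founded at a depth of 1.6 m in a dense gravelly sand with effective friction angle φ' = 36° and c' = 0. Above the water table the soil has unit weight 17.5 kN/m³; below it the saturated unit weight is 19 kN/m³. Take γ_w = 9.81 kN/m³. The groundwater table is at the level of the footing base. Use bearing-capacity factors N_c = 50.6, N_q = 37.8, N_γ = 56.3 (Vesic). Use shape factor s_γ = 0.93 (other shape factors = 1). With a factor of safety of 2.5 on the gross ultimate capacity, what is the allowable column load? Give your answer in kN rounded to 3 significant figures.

P_all ≈ 13100 kN

Effective surcharge at the founding depth q = γ·D_f = 17.5 × 1.6 = 28 kPa.
The water table coincides with the base, so in the self-weight term γ → γ' = 9.19 kN/m³.
q_ult = q·N_q + 0.5·γ·B·N_γ·s_γ
     = 28 × 37.8 + 0.5 × 9.19 × 2.6 × 56.3 × 0.93
     = 1058.4 + 625.53 = 1683.9 kPa.
Gross allowable pressure q_all = 1683.9 / 2.5 = 673.57 kPa.
Footing area = 19.5 m², so allowable column load = 673.57 × 19.5 = 13135 kN.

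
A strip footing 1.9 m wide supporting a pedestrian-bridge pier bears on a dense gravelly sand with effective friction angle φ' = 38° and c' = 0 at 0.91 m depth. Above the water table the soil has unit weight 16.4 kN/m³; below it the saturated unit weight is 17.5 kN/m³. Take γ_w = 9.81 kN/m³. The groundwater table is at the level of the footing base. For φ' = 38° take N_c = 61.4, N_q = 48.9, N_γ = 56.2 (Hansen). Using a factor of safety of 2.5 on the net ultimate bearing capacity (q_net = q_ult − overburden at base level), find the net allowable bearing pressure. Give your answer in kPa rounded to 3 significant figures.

q_all(net) ≈ 450 kPa

Overburden at base level: q = 16.4 × 0.91 = 14.924 kPa.
Below the base the soil is submerged, so the ½γBN_γ term uses γ' = 17.5 − 9.81 = 7.69 kN/m³.
Surcharge term q·N_q = 14.924 × 48.9 = 729.78 kPa; self-weight term 0.5·γ·B·N_γ = 0.5 × 7.69 × 1.9 × 56.2 = 410.57 kPa.
q_ult = 729.78 + 410.57 = 1140.4 kPa.
q_net = 1140.4 − 14.924 = 1125.4 kPa.
q_all(net) = 1125.4 / 2.5 = 450.17 kPa.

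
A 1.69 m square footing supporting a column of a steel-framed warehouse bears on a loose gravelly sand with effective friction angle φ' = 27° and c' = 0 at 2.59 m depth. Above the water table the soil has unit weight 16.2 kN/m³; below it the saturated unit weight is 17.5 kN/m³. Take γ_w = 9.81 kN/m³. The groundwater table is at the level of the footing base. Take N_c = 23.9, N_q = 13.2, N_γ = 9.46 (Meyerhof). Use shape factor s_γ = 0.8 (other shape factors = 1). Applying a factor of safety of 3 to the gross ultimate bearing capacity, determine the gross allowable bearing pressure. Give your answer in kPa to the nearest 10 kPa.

q_all ≈ 200 kPa

q = γ·D_f = 16.2 × 2.59 = 41.958 kPa.
For the ½γBN_γ term take γ' = 17.5 − 9.81 = 7.69 kN/m³ (soil below base is submerged).
q·N_q = 41.958 × 13.2 = 553.85 kPa
0.5·γ·B·N_γ·s_γ = 0.5 × 7.69 × 1.69 × 9.46 × 0.8 = 49.177 kPa
q_ult = 553.85 + 49.177 = 603.02 kPa.
q_all = q_ult / FS = 603.02 / 3 = 201.01 kPa.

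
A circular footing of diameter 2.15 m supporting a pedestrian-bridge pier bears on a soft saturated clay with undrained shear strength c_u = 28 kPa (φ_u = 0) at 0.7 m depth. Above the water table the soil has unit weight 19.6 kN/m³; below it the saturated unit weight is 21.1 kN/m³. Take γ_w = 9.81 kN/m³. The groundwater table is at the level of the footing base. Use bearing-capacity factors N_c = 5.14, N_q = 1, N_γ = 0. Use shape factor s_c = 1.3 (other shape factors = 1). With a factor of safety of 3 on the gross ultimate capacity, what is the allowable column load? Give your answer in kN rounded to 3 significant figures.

Effective surcharge at the founding depth q = γ·D_f = 19.6 × 0.7 = 13.72 kPa.
q_ult = c·N_c·s_c + q·N_q
     = 28 × 5.14 × 1.3 + 13.72 × 1
     = 187.1 + 13.72 = 200.82 kPa.
Gross allowable pressure q_all = 200.82 / 3 = 66.939 kPa.
Footing area = 3.6305 m², so allowable column load = 66.939 × 3.6305 = 243.02 kN.

P_all ≈ 243 kN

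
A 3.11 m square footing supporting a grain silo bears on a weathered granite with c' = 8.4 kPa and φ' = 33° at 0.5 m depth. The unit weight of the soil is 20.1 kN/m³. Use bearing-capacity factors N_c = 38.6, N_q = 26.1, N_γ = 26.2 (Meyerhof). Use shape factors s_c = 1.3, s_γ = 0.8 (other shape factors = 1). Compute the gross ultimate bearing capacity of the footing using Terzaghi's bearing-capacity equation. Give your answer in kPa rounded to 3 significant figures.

q_ult ≈ 1340 kPa

Effective surcharge at the founding depth q = γ·D_f = 20.1 × 0.5 = 10.05 kPa.
q_ult = c·N_c·s_c + q·N_q + 0.5·γ·B·N_γ·s_γ
     = 8.4 × 38.6 × 1.3 + 10.05 × 26.1 + 0.5 × 20.1 × 3.11 × 26.2 × 0.8
     = 421.51 + 262.31 + 655.12 = 1338.9 kPa.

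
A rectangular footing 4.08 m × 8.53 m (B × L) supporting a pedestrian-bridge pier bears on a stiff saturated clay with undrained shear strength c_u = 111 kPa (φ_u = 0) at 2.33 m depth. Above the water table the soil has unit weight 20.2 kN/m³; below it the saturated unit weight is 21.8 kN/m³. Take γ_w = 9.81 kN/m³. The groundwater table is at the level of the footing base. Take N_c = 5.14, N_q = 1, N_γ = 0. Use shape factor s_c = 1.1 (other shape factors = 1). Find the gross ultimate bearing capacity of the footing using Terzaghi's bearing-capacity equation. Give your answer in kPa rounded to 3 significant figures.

Effective surcharge at the founding depth q = γ·D_f = 20.2 × 2.33 = 47.066 kPa.
q_ult = c·N_c·s_c + q·N_q
     = 111 × 5.14 × 1.1 + 47.066 × 1
     = 627.59 + 47.066 = 674.66 kPa.

q_ult ≈ 675 kPa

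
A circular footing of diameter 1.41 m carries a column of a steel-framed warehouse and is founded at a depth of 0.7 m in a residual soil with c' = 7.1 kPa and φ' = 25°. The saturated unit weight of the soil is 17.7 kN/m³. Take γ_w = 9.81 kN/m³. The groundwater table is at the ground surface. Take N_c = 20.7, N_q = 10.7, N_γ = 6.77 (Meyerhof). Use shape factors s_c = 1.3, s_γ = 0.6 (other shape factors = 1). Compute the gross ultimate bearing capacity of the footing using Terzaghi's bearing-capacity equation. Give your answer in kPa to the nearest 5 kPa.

q_ult ≈ 275 kPa

γ' = 17.7 − 9.81 = 7.89 kN/m³ (submerged throughout). q = 7.89 × 0.7 = 5.523 kPa; the same γ' applies in the ½γBN_γ term.
c·N_c·s_c = 7.1 × 20.7 × 1.3 = 191.06 kPa
q·N_q = 5.523 × 10.7 = 59.096 kPa
0.5·γ·B·N_γ·s_γ = 0.5 × 7.89 × 1.41 × 6.77 × 0.6 = 22.595 kPa
q_ult = 191.06 + 59.096 + 22.595 = 272.75 kPa.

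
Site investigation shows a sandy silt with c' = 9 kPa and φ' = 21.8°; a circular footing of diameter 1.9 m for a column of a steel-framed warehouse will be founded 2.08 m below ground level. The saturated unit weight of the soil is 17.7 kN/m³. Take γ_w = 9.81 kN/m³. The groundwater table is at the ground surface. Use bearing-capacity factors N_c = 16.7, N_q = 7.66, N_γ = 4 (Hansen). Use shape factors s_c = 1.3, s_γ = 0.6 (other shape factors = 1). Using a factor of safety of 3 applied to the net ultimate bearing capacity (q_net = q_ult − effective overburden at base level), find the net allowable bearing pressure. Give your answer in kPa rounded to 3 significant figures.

γ' = 17.7 − 9.81 = 7.89 kN/m³ (submerged throughout). q = 7.89 × 2.08 = 16.411 kPa; the same γ' applies in the ½γBN_γ term.
c·N_c·s_c = 9 × 16.7 × 1.3 = 195.39 kPa
q·N_q = 16.411 × 7.66 = 125.71 kPa
0.5·γ·B·N_γ·s_γ = 0.5 × 7.89 × 1.9 × 4 × 0.6 = 17.989 kPa
q_ult = 195.39 + 125.71 + 17.989 = 339.09 kPa.
Net ultimate: q_net = 339.09 − 16.411 = 322.68 kPa.
q_all(net) = 322.68 / 3 = 107.56 kPa.

q_all(net) ≈ 108 kPa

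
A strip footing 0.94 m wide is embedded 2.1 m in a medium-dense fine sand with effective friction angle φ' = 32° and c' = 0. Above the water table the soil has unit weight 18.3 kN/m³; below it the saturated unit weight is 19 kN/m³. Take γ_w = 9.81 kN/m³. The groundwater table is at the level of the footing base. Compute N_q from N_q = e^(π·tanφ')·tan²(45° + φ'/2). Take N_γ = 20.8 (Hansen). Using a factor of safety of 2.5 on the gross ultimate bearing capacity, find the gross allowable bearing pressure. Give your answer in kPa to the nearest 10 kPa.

q_all ≈ 390 kPa

N_q = e^(π·tan32°)·tan²(61°) = 23.18.
Effective surcharge at the founding depth q = γ·D_f = 18.3 × 2.1 = 38.43 kPa.
The water table coincides with the base, so in the self-weight term γ → γ' = 9.19 kN/m³.
q_ult = q·N_q + 0.5·γ·B·N_γ
     = 38.43 × 23.177 + 0.5 × 9.19 × 0.94 × 20.8
     = 890.68 + 89.841 = 980.52 kPa.
q_all = 980.52 / 2.5 = 392.21 kPa.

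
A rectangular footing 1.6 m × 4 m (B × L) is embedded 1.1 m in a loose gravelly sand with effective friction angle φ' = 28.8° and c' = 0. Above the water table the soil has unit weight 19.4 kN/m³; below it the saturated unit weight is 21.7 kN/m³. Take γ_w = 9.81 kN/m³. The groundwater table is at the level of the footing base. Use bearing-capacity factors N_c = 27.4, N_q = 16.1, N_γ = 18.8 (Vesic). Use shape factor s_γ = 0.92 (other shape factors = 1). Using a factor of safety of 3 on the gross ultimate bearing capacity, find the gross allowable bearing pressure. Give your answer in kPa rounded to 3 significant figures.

Overburden at base level: q = 19.4 × 1.1 = 21.34 kPa.
Below the base the soil is submerged, so the ½γBN_γ term uses γ' = 21.7 − 9.81 = 11.89 kN/m³.
Surcharge term q·N_q = 21.34 × 16.1 = 343.57 kPa; self-weight term 0.5·γ·B·N_γ·s_γ = 0.5 × 11.89 × 1.6 × 18.8 × 0.92 = 164.52 kPa.
q_ult = 343.57 + 164.52 = 508.09 kPa.
q_all = 508.09 / 3 = 169.36 kPa.

q_all ≈ 169 kPa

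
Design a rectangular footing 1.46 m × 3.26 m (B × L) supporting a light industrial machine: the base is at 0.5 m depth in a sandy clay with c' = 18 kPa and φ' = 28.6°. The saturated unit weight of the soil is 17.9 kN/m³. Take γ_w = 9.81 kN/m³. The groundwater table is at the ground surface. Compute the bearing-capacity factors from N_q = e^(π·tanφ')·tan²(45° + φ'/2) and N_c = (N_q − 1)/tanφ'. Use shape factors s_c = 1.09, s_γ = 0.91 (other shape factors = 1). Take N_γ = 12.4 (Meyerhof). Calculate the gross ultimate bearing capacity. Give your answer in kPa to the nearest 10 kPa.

tan28.6° = 0.5452, so N_q = e^(π×0.5452)·tan²(59.3°) = 5.545 × 2.837 = 15.73.
N_c = (15.73 − 1)/tan28.6° = 27.01.
γ' = 17.9 − 9.81 = 8.09 kN/m³ (submerged throughout). q = 8.09 × 0.5 = 4.045 kPa; the same γ' applies in the ½γBN_γ term.
c·N_c·s_c = 18 × 27.013 × 1.09 = 529.99 kPa
q·N_q = 4.045 × 15.728 = 63.619 kPa
0.5·γ·B·N_γ·s_γ = 0.5 × 8.09 × 1.46 × 12.4 × 0.91 = 66.64 kPa
q_ult = 529.99 + 63.619 + 66.64 = 660.24 kPa.

q_ult ≈ 660 kPa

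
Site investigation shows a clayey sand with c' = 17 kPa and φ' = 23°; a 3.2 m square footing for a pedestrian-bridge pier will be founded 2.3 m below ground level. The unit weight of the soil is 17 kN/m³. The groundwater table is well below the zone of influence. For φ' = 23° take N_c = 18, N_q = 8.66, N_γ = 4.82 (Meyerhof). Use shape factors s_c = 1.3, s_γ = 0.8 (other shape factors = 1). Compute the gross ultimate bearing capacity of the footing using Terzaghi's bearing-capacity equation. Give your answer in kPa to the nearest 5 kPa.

Effective surcharge at the founding depth q = γ·D_f = 17 × 2.3 = 39.1 kPa.
q_ult = c·N_c·s_c + q·N_q + 0.5·γ·B·N_γ·s_γ
     = 17 × 18 × 1.3 + 39.1 × 8.66 + 0.5 × 17 × 3.2 × 4.82 × 0.8
     = 397.8 + 338.61 + 104.88 = 841.29 kPa.

q_ult ≈ 840 kPa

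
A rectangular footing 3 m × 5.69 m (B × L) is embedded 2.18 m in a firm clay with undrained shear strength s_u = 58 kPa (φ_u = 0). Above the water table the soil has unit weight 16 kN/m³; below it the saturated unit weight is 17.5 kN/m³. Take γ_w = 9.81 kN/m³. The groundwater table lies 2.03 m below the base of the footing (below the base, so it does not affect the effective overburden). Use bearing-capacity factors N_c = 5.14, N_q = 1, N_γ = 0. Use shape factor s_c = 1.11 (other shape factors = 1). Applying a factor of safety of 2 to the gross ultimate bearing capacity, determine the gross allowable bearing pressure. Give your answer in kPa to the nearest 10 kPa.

Overburden at base level: q = 16 × 2.18 = 34.88 kPa.
Cohesion term c·N_c·s_c = 58 × 5.14 × 1.11 = 330.91 kPa; surcharge term q·N_q = 34.88 × 1 = 34.88 kPa.
q_ult = 330.91 + 34.88 = 365.79 kPa.
q_all = q_ult / FS = 365.79 / 2 = 182.9 kPa.

q_all ≈ 180 kPa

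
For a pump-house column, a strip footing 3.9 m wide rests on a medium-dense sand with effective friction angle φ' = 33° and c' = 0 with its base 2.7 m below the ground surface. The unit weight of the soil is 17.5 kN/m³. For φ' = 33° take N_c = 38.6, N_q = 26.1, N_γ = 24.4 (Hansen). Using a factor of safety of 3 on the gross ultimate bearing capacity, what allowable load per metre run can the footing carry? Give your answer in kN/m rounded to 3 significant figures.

Overburden at base level: q = 17.5 × 2.7 = 47.25 kPa.
Surcharge term q·N_q = 47.25 × 26.1 = 1233.2 kPa; self-weight term 0.5·γ·B·N_γ = 0.5 × 17.5 × 3.9 × 24.4 = 832.65 kPa.
q_ult = 1233.2 + 832.65 = 2065.9 kPa.
Gross allowable pressure q_all = 2065.9 / 3 = 688.62 kPa.
Allowable wall load = q_all × B = 688.62 × 3.9 = 2685.6 kN per metre run.

≈ 2690 kN/m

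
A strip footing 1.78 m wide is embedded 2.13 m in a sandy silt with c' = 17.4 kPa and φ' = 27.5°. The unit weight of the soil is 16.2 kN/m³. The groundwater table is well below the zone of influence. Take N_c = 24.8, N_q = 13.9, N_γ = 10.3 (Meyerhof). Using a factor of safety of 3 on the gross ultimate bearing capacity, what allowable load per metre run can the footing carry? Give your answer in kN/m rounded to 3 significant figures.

Effective surcharge at the founding depth q = γ·D_f = 16.2 × 2.13 = 34.506 kPa.
q_ult = c·N_c + q·N_q + 0.5·γ·B·N_γ
     = 17.4 × 24.8 + 34.506 × 13.9 + 0.5 × 16.2 × 1.78 × 10.3
     = 431.52 + 479.63 + 148.51 = 1059.7 kPa.
Gross allowable pressure q_all = 1059.7 / 3 = 353.22 kPa.
Allowable wall load = q_all × B = 353.22 × 1.78 = 628.73 kN per metre run.

≈ 629 kN/m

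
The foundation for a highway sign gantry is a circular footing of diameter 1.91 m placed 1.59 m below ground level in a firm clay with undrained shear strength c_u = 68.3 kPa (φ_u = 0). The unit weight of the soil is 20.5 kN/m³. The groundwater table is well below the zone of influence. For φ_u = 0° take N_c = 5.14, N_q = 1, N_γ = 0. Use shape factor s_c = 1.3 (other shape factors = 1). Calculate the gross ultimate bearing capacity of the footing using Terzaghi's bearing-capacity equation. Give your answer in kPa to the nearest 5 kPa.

q_ult ≈ 490 kPa

Overburden at base level: q = 20.5 × 1.59 = 32.595 kPa.
Cohesion term c·N_c·s_c = 68.3 × 5.14 × 1.3 = 456.38 kPa; surcharge term q·N_q = 32.595 × 1 = 32.595 kPa.
q_ult = 456.38 + 32.595 = 488.98 kPa.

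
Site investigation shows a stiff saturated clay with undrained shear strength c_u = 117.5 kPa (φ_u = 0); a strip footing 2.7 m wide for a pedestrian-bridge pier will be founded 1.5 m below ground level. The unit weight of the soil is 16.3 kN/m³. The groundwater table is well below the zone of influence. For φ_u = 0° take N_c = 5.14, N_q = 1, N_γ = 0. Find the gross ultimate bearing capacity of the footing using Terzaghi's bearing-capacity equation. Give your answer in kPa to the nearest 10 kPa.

q_ult ≈ 630 kPa

Overburden at base level: q = 16.3 × 1.5 = 24.45 kPa.
Cohesion term c·N_c = 117.5 × 5.14 = 603.95 kPa; surcharge term q·N_q = 24.45 × 1 = 24.45 kPa.
q_ult = 603.95 + 24.45 = 628.4 kPa.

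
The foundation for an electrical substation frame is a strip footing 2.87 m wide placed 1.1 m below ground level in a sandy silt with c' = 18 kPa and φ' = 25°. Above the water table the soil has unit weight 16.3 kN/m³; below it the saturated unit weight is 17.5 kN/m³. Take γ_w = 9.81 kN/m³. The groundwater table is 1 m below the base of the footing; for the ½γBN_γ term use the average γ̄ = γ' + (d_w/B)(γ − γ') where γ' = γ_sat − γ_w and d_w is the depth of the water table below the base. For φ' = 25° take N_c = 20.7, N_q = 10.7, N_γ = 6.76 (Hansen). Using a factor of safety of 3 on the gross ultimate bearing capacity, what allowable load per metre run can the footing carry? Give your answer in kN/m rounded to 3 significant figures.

Overburden at base level: q = 16.3 × 1.1 = 17.93 kPa.
The water table is 1 m below the base (< B = 2.87 m), so the ½γBN_γ term uses γ̄ = γ' + (d_w/B)(γ − γ') = 7.69 + (1/2.87)(16.3 − 7.69) = 10.69 kN/m³.
Cohesion term c·N_c = 18 × 20.7 = 372.6 kPa; surcharge term q·N_q = 17.93 × 10.7 = 191.85 kPa; self-weight term 0.5·γ·B·N_γ = 0.5 × 10.69 × 2.87 × 6.76 = 103.7 kPa.
q_ult = 372.6 + 191.85 + 103.7 = 668.15 kPa.
Gross allowable pressure q_all = 668.15 / 3 = 222.72 kPa.
Allowable wall load = q_all × B = 222.72 × 2.87 = 639.2 kN per metre run.

≈ 639 kN/m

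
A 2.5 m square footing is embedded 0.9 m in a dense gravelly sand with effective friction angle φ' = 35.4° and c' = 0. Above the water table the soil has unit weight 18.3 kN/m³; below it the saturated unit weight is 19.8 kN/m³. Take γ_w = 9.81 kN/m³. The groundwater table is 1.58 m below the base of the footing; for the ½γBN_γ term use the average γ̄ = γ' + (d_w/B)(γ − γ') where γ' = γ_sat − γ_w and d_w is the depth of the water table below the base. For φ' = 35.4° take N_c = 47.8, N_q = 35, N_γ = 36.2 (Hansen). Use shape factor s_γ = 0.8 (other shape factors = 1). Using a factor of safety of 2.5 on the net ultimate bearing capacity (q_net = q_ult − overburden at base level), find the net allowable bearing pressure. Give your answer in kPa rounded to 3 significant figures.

Overburden at base level: q = 18.3 × 0.9 = 16.47 kPa.
The water table is 1.58 m below the base (< B = 2.5 m), so the ½γBN_γ term uses γ̄ = γ' + (d_w/B)(γ − γ') = 9.99 + (1.58/2.5)(18.3 − 9.99) = 15.242 kN/m³.
Surcharge term q·N_q = 16.47 × 35 = 576.45 kPa; self-weight term 0.5·γ·B·N_γ·s_γ = 0.5 × 15.242 × 2.5 × 36.2 × 0.8 = 551.76 kPa.
q_ult = 576.45 + 551.76 = 1128.2 kPa.
q_net = 1128.2 − 16.47 = 1111.7 kPa.
q_all(net) = 1111.7 / 2.5 = 444.7 kPa.

q_all(net) ≈ 445 kPa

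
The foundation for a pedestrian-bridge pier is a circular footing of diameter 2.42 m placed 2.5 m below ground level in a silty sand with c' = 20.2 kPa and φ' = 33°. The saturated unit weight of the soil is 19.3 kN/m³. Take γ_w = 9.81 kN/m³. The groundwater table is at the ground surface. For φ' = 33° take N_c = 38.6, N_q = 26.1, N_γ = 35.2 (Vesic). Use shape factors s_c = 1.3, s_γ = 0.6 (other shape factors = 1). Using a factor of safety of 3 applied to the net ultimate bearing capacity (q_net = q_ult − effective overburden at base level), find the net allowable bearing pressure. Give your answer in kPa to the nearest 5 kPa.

γ' = 19.3 − 9.81 = 9.49 kN/m³ (submerged throughout). q = 9.49 × 2.5 = 23.725 kPa; the same γ' applies in the ½γBN_γ term.
c·N_c·s_c = 20.2 × 38.6 × 1.3 = 1013.6 kPa
q·N_q = 23.725 × 26.1 = 619.22 kPa
0.5·γ·B·N_γ·s_γ = 0.5 × 9.49 × 2.42 × 35.2 × 0.6 = 242.52 kPa
q_ult = 1013.6 + 619.22 + 242.52 = 1875.4 kPa.
Net ultimate: q_net = 1875.4 − 23.725 = 1851.7 kPa.
q_all(net) = 1851.7 / 3 = 617.22 kPa.

q_all(net) ≈ 615 kPa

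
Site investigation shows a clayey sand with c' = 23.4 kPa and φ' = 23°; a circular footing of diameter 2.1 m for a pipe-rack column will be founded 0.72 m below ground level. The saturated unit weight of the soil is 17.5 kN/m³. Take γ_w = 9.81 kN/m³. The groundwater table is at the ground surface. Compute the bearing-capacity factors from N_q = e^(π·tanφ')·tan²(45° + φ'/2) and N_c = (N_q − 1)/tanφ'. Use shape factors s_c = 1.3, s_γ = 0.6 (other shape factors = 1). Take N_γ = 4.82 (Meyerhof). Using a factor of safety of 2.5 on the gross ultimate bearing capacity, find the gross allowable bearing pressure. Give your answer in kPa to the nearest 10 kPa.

N_q = e^(π·tan23°)·tan²(56.5°) = 8.66; N_c = (N_q − 1)/tanφ' = 18.05.
Water table at ground surface, so effective unit weight γ' = 17.5 − 9.81 = 7.69 kN/m³ is used throughout; overburden q = 7.69 × 0.72 = 5.5368 kPa; the same γ' applies in the ½γBN_γ term.
Cohesion term c·N_c·s_c = 23.4 × 18.049 × 1.3 = 549.04 kPa; surcharge term q·N_q = 5.5368 × 8.6612 = 47.955 kPa; self-weight term 0.5·γ·B·N_γ·s_γ = 0.5 × 7.69 × 2.1 × 4.82 × 0.6 = 23.351 kPa.
q_ult = 549.04 + 47.955 + 23.351 = 620.35 kPa.
q_all = 620.35 / 2.5 = 248.14 kPa.

q_all ≈ 250 kPa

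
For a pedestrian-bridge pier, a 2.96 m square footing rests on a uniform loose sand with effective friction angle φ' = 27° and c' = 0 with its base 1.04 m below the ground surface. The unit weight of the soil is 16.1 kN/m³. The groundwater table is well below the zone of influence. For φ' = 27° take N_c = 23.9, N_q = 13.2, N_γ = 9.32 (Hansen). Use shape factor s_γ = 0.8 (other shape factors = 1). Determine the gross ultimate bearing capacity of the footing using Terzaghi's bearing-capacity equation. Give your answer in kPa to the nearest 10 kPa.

Effective surcharge at the founding depth q = γ·D_f = 16.1 × 1.04 = 16.744 kPa.
q_ult = q·N_q + 0.5·γ·B·N_γ·s_γ
     = 16.744 × 13.2 + 0.5 × 16.1 × 2.96 × 9.32 × 0.8
     = 221.02 + 177.66 = 398.68 kPa.

q_ult ≈ 400 kPa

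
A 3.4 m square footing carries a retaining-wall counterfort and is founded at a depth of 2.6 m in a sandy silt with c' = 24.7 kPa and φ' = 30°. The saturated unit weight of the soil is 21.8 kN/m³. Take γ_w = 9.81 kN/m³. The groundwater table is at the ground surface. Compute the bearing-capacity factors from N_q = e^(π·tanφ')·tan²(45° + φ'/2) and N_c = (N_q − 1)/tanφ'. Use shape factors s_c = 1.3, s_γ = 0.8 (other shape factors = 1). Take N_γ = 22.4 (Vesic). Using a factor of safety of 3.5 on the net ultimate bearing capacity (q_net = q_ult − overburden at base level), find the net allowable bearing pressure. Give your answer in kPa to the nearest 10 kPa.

q_all(net) ≈ 540 kPa

N_q = e^(π·tan30°)·tan²(60°) = 18.4; N_c = (N_q − 1)/tanφ' = 30.14.
Water table at ground surface, so effective unit weight γ' = 21.8 − 9.81 = 11.99 kN/m³ is used throughout; overburden q = 11.99 × 2.6 = 31.174 kPa; the same γ' applies in the ½γBN_γ term.
Cohesion term c·N_c·s_c = 24.7 × 30.14 × 1.3 = 967.78 kPa; surcharge term q·N_q = 31.174 × 18.401 = 573.64 kPa; self-weight term 0.5·γ·B·N_γ·s_γ = 0.5 × 11.99 × 3.4 × 22.4 × 0.8 = 365.26 kPa.
q_ult = 967.78 + 573.64 + 365.26 = 1906.7 kPa.
q_net = 1906.7 − 31.174 = 1875.5 kPa.
q_all(net) = 1875.5 / 3.5 = 535.86 kPa.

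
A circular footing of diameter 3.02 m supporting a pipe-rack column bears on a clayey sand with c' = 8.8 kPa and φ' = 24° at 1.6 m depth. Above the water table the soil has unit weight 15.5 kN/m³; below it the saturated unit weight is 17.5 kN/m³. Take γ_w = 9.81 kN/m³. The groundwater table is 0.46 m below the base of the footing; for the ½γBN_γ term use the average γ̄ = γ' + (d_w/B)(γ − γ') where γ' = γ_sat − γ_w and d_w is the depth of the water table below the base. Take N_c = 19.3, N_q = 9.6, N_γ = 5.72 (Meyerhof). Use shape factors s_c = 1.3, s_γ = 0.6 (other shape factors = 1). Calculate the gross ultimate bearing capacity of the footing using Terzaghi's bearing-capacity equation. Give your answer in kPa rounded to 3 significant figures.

q_ult ≈ 505 kPa

Effective surcharge at the founding depth q = γ·D_f = 15.5 × 1.6 = 24.8 kPa.
With d_w = 0.46 m < B, γ̄ = 7.69 + (0.46/3.02) × (15.5 − 7.69) = 8.8796 kN/m³.
q_ult = c·N_c·s_c + q·N_q + 0.5·γ·B·N_γ·s_γ
     = 8.8 × 19.3 × 1.3 + 24.8 × 9.6 + 0.5 × 8.8796 × 3.02 × 5.72 × 0.6
     = 220.79 + 238.08 + 46.017 = 504.89 kPa.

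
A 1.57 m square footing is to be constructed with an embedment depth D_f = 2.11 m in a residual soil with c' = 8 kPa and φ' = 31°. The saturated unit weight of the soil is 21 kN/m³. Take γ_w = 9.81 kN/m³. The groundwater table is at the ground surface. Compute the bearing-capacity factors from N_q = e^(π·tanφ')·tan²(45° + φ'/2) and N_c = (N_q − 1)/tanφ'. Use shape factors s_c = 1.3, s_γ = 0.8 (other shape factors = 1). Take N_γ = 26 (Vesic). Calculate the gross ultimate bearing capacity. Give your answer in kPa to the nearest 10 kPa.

tan31° = 0.6009, so N_q = e^(π×0.6009)·tan²(60.5°) = 6.604 × 3.124 = 20.63.
N_c = (20.63 − 1)/tan31° = 32.67.
Water table at ground surface, so effective unit weight γ' = 21 − 9.81 = 11.19 kN/m³ is used throughout; overburden q = 11.19 × 2.11 = 23.611 kPa; the same γ' applies in the ½γBN_γ term.
Cohesion term c·N_c·s_c = 8 × 32.671 × 1.3 = 339.78 kPa; surcharge term q·N_q = 23.611 × 20.631 = 487.11 kPa; self-weight term 0.5·γ·B·N_γ·s_γ = 0.5 × 11.19 × 1.57 × 26 × 0.8 = 182.71 kPa.
q_ult = 339.78 + 487.11 + 182.71 = 1009.6 kPa.

q_ult ≈ 1010 kPa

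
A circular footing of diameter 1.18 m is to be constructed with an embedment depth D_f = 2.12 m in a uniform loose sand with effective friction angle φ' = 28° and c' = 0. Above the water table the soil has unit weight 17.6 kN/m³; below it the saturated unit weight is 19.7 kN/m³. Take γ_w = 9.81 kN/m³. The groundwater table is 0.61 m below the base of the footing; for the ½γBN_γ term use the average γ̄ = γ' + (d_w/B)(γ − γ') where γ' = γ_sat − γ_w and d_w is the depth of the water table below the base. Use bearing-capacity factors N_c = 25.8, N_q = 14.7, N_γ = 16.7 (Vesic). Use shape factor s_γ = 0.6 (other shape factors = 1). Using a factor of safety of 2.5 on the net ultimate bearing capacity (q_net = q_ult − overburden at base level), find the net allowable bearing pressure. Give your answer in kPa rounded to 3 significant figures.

Overburden at base level: q = 17.6 × 2.12 = 37.312 kPa.
The water table is 0.61 m below the base (< B = 1.18 m), so the ½γBN_γ term uses γ̄ = γ' + (d_w/B)(γ − γ') = 9.89 + (0.61/1.18)(17.6 − 9.89) = 13.876 kN/m³.
Surcharge term q·N_q = 37.312 × 14.7 = 548.49 kPa; self-weight term 0.5·γ·B·N_γ·s_γ = 0.5 × 13.876 × 1.18 × 16.7 × 0.6 = 82.03 kPa.
q_ult = 548.49 + 82.03 = 630.52 kPa.
q_net = 630.52 − 37.312 = 593.2 kPa.
q_all(net) = 593.2 / 2.5 = 237.28 kPa.

q_all(net) ≈ 237 kPa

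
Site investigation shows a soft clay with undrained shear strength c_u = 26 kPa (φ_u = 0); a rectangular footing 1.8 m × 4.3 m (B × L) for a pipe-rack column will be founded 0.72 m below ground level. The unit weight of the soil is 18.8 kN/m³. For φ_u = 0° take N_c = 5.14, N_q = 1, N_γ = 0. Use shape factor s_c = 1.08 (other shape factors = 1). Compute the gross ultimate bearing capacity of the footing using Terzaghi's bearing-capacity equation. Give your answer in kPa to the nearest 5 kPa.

q_ult ≈ 160 kPa

Overburden at base level: q = 18.8 × 0.72 = 13.536 kPa.
Cohesion term c·N_c·s_c = 26 × 5.14 × 1.08 = 144.33 kPa; surcharge term q·N_q = 13.536 × 1 = 13.536 kPa.
q_ult = 144.33 + 13.536 = 157.87 kPa.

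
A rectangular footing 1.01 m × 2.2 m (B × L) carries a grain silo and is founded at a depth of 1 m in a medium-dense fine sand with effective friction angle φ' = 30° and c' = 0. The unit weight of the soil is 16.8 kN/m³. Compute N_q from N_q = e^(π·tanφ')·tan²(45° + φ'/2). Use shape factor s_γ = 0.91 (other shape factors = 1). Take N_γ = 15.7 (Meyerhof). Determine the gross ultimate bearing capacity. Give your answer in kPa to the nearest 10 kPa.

tan30° = 0.5774, so N_q = e^(π×0.5774)·tan²(60°) = 6.134 × 3.0 = 18.4.
Overburden at base level: q = 16.8 × 1 = 16.8 kPa.
Surcharge term q·N_q = 16.8 × 18.401 = 309.14 kPa; self-weight term 0.5·γ·B·N_γ·s_γ = 0.5 × 16.8 × 1.01 × 15.7 × 0.91 = 121.21 kPa.
q_ult = 309.14 + 121.21 = 430.35 kPa.

q_ult ≈ 430 kPa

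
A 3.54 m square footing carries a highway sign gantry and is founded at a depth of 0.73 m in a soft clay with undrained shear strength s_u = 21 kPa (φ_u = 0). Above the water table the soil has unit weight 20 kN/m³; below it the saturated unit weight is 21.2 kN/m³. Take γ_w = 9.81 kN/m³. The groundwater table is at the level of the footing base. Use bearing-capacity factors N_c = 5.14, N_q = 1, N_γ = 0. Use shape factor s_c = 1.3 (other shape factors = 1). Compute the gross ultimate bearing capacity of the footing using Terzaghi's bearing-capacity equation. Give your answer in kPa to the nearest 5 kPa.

Overburden at base level: q = 20 × 0.73 = 14.6 kPa.
Cohesion term c·N_c·s_c = 21 × 5.14 × 1.3 = 140.32 kPa; surcharge term q·N_q = 14.6 × 1 = 14.6 kPa.
q_ult = 140.32 + 14.6 = 154.92 kPa.

q_ult ≈ 155 kPa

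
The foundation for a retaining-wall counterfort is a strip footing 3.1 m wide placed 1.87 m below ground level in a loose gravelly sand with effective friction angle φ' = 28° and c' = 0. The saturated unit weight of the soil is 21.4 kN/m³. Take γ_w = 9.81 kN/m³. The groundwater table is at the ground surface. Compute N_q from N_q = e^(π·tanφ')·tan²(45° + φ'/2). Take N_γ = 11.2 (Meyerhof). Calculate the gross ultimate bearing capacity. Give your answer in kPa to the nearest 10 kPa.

tan28° = 0.5317, so N_q = e^(π×0.5317)·tan²(59°) = 5.314 × 2.77 = 14.72.
With the water table at the surface the whole profile is submerged: γ' = 21.4 − 9.81 = 11.59 kN/m³, so q = γ'·D_f = 21.673 kPa; the same γ' applies in the ½γBN_γ term.
q_ult = q·N_q + 0.5·γ·B·N_γ
     = 21.673 × 14.72 + 0.5 × 11.59 × 3.1 × 11.2
     = 319.03 + 201.2 = 520.23 kPa.

q_ult ≈ 520 kPa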